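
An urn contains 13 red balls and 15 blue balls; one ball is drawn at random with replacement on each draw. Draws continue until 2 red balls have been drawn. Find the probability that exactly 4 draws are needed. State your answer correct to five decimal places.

Y = trial on which the second success occurs; negative binomial, r=2, p=0.464286.
P(Y=4) = C(3,1) · p^2 · (1−p)^2
= 3 · 0.21556 · 0.28699 = 0.1855916

0.18559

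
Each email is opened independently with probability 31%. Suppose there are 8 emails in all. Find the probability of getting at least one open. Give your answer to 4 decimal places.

0.9486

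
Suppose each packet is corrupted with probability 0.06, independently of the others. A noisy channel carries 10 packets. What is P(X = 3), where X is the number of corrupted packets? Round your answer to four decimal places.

X ~ Binomial(n=10, p=0.06).
P(X=3) = C(10,3) · p^3 · (1−p)^7
= 120 · 0.000216 · 0.64848 = 0.016809

0.0168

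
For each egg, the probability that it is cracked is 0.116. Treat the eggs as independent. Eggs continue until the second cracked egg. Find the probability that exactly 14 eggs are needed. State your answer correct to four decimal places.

0.0398

Y = trial on which the second success occurs; negative binomial, r=2, p=0.116.
P(Y=14) = C(13,1) · p^2 · (1−p)^12
= 13 · 0.013456 · 0.22773 = 0.039837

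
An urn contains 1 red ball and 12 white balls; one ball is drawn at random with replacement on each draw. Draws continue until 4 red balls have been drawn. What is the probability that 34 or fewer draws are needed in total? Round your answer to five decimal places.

Finishing within 34 draws ⇔ at least 4 successes in the first 34. With X ~ Binomial(34, 0.076923), P(Y ≤ 34) = 1 − P(X ≤ 3).
  k=0: C(34,0)·0.076923^0·0.923077^34 = 0.0657792
  k=1: C(34,1)·0.076923^1·0.923077^33 = 0.1863743
  k=2: C(34,2)·0.076923^2·0.923077^32 = 0.2562647
  k=3: C(34,3)·0.076923^3·0.923077^31 = 0.2277908
1 − 0.7362090 = 0.2637910

0.26379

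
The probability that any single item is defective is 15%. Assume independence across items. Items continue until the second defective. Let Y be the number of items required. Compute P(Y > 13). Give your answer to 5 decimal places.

0.39828

Needing more than 13 items ⇔ fewer than 2 successes in the first 13. With X ~ Binomial(13, 0.15), P(Y > 13) = P(X ≤ 1).
  k=0: C(13,0)·0.15^0·0.85^13 = 0.1209055
  k=1: C(13,1)·0.15^1·0.85^12 = 0.2773714
P(X ≤ 1) = 0.3982769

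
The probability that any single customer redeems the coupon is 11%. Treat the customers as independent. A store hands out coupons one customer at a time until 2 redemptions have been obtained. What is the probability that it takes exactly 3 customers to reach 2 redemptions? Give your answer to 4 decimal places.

0.0215

Y = trial on which the second success occurs; negative binomial, r=2, p=0.11.
P(Y=3) = C(2,1) · p^2 · (1−p)^1
= 2 · 0.0121 · 0.89 = 0.021538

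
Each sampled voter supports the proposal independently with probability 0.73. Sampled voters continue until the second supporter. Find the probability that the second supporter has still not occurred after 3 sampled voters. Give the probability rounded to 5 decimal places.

Needing more than 3 sampled voters ⇔ fewer than 2 successes in the first 3. With X ~ Binomial(3, 0.73), P(Y > 3) = P(X ≤ 1).
  k=0: C(3,0)·0.73^0·0.27^3 = 0.0196830
  k=1: C(3,1)·0.73^1·0.27^2 = 0.1596510
P(X ≤ 1) = 0.1793340

0.17933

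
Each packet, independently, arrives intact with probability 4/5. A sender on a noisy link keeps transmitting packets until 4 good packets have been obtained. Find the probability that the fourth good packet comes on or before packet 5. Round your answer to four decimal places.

0.7373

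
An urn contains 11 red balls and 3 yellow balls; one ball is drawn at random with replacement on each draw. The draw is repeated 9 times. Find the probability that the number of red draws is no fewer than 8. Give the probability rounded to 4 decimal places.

0.3943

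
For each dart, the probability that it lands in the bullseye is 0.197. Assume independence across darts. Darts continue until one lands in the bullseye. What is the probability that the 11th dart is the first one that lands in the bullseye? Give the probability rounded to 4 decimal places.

0.0220

Geometric (trials to first success), p = 0.197.
P(Y = 11) = (1−p)^10 · p = 0.11147 · 0.197 = 0.021959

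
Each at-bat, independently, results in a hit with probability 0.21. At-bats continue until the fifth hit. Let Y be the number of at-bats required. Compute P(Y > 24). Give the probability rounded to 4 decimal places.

0.4119

Needing more than 24 at-bats ⇔ fewer than 5 successes in the first 24. With X ~ Binomial(24, 0.21), P(Y > 24) = P(X ≤ 4).
  k=0: C(24,0)·0.21^0·0.79^24 = 0.003492
  k=1: C(24,1)·0.21^1·0.79^23 = 0.022277
  k=2: C(24,2)·0.21^2·0.79^22 = 0.068099
  k=3: C(24,3)·0.21^3·0.79^21 = 0.132751
  k=4: C(24,4)·0.21^4·0.79^20 = 0.185263
P(X ≤ 4) = 0.411882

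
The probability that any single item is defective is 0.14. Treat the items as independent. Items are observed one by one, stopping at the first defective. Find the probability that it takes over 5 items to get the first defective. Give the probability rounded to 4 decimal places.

Y = number of items to the first success; geometric, p = 0.14.
P(Y > 5) = P(first 5 all fail) = (1−p)^5 = 0.470427

0.4704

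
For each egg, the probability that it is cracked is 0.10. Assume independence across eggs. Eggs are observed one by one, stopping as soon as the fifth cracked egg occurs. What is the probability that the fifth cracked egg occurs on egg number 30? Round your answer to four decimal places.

0.0171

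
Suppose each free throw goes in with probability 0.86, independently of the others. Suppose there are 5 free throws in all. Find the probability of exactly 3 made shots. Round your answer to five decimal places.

0.12467

X ~ Binomial(n=5, p=0.86).
P(X=3) = C(5,3) · p^3 · (1−p)^2
= 10 · 0.63606 · 0.0196 = 0.1246670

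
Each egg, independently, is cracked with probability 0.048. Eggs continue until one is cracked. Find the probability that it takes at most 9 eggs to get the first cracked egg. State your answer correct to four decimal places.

0.3577

Y = number of eggs to the first success; geometric, p = 0.048.
P(Y ≤ 9) = 1 − (1−p)^9 = 1 − 0.642292 = 0.357708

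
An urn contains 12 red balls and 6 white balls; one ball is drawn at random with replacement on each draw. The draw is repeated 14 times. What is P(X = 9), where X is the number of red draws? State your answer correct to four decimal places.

0.2143

X ~ Binomial(n=14, p=0.666667).
P(X=9) = C(14,9) · p^9 · (1−p)^5
= 2002 · 0.026012 · 0.0041152 = 0.214307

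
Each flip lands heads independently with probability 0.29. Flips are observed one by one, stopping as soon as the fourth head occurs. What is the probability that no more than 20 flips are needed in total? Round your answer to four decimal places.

0.8744

Finishing within 20 flips ⇔ at least 4 successes in the first 20. With X ~ Binomial(20, 0.29), P(Y ≤ 20) = 1 − P(X ≤ 3).
  k=0: C(20,0)·0.29^0·0.71^20 = 0.001060
  k=1: C(20,1)·0.29^1·0.71^19 = 0.008656
  k=2: C(20,2)·0.29^2·0.71^18 = 0.033589
  k=3: C(20,3)·0.29^3·0.71^17 = 0.082317
1 − 0.125622 = 0.874378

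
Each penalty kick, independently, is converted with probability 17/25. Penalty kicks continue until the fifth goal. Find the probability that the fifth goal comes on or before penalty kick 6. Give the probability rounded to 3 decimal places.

0.378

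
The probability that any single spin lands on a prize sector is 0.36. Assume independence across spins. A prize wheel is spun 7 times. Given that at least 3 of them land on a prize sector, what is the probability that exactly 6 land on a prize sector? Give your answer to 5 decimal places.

0.01988

X ~ Binomial(7, 0.36). Want P(X=6 | X≥3) = P(X=6) / P(X≥3).
P(X=6) = C(7,6)·0.36^6·0.64^1 = 0.0097520
P(X≥3) = 1 − 0.0439805 − 0.1731731 − 0.2922296 = 0.4906169
Ratio = 0.0097520 / 0.4906169 = 0.0198770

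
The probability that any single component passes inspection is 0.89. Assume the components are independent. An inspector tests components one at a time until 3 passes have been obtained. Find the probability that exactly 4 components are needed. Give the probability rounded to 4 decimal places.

0.2326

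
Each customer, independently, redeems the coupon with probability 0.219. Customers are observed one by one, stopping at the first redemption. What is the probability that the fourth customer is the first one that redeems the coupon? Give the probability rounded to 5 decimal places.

0.10433

Geometric (trials to first success), p = 0.219.
P(Y = 4) = (1−p)^3 · p = 0.47638 · 0.219 = 0.1043271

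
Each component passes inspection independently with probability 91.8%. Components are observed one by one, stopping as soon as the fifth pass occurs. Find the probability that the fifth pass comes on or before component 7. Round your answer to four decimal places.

Finishing within 7 components ⇔ at least 5 successes in the first 7. With X ~ Binomial(7, 0.918), P(Y ≤ 7) = 1 − P(X ≤ 4).
  k=0: C(7,0)·0.918^0·0.082^7 = 0.000000
  k=1: C(7,1)·0.918^1·0.082^6 = 0.000002
  k=2: C(7,2)·0.918^2·0.082^5 = 0.000066
  k=3: C(7,3)·0.918^3·0.082^4 = 0.001224
  k=4: C(7,4)·0.918^4·0.082^3 = 0.013705
1 − 0.014997 = 0.985003

0.9850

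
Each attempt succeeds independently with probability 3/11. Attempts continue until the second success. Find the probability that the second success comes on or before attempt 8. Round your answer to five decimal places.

Finishing within 8 attempts ⇔ at least 2 successes in the first 8. With X ~ Binomial(8, 0.272727), P(Y ≤ 8) = 1 − P(X ≤ 1).
  k=0: C(8,0)·0.272727^0·0.727273^8 = 0.0782670
  k=1: C(8,1)·0.272727^1·0.727273^7 = 0.2348009
1 − 0.3130678 = 0.6869322

0.68693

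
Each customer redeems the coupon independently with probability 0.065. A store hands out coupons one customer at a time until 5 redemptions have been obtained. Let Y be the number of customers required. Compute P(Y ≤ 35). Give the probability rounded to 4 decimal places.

0.0741

Finishing within 35 customers ⇔ at least 5 successes in the first 35. With X ~ Binomial(35, 0.065), P(Y ≤ 35) = 1 − P(X ≤ 4).
  k=0: C(35,0)·0.065^0·0.935^35 = 0.095149
  k=1: C(35,1)·0.065^1·0.935^34 = 0.231513
  k=2: C(35,2)·0.065^2·0.935^33 = 0.273607
  k=3: C(35,3)·0.065^3·0.935^32 = 0.209229
  k=4: C(35,4)·0.065^4·0.935^31 = 0.116362
1 − 0.925861 = 0.074139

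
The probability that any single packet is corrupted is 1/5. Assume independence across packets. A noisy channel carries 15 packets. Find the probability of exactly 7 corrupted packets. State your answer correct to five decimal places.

0.01382

X ~ Binomial(n=15, p=0.20).
P(X=7) = C(15,7) · p^7 · (1−p)^8
= 6435 · 1.28e-05 · 0.16777 = 0.0138191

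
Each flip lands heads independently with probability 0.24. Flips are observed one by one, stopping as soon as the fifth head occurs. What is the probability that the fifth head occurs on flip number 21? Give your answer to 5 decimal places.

0.04779

Y = trial on which the fifth success occurs; negative binomial, r=5, p=0.24.
P(Y=21) = C(20,4) · p^5 · (1−p)^16
= 4845 · 0.00079626 · 0.012388 = 0.0477933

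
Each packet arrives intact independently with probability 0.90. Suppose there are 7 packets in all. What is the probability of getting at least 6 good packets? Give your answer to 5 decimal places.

0.85031

X ~ Binomial(7, 0.90); P(X ≥ 6) = Σ C(7,k) p^k (1−p)^(7−k) over k:
  k=6: C(7,6)·0.90^6·0.10^1 = 0.3720087
  k=7: C(7,7)·0.90^7·0.10^0 = 0.4782969
Total = 0.8503056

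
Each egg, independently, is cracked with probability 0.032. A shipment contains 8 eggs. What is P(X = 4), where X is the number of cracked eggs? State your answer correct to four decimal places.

0.0001

X ~ Binomial(n=8, p=0.032).
P(X=4) = C(8,4) · p^4 · (1−p)^4
= 70 · 1.0486e-06 · 0.87801 = 0.000064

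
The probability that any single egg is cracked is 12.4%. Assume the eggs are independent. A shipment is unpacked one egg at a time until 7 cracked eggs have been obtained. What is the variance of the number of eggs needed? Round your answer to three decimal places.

398.803

Y = total eggs until the seventh success; negative binomial with r=7, p=0.124.
Var(Y) = r(1−p)/p² = 7·0.876 / 0.124² = 398.80333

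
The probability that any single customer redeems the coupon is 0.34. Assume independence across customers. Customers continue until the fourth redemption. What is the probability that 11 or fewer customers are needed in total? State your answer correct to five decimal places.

0.54642

Finishing within 11 customers ⇔ at least 4 successes in the first 11. With X ~ Binomial(11, 0.34), P(Y ≤ 11) = 1 − P(X ≤ 3).
  k=0: C(11,0)·0.34^0·0.66^11 = 0.0103510
  k=1: C(11,1)·0.34^1·0.66^10 = 0.0586558
  k=2: C(11,2)·0.34^2·0.66^9 = 0.1510831
  k=3: C(11,3)·0.34^3·0.66^8 = 0.2334921
1 − 0.4535820 = 0.5464180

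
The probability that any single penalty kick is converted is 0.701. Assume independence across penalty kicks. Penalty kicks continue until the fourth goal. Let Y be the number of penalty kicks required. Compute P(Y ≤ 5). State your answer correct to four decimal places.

Finishing within 5 penalty kicks ⇔ at least 4 successes in the first 5. With X ~ Binomial(5, 0.701), P(Y ≤ 5) = 1 − P(X ≤ 3).
  k=0: C(5,0)·0.701^0·0.299^5 = 0.002390
  k=1: C(5,1)·0.701^1·0.299^4 = 0.028014
  k=2: C(5,2)·0.701^2·0.299^3 = 0.131356
  k=3: C(5,3)·0.701^3·0.299^2 = 0.307962
1 − 0.469721 = 0.530279

0.5303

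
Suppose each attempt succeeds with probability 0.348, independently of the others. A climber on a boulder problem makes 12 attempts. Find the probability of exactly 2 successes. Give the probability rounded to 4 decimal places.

0.1110

X ~ Binomial(n=12, p=0.348).
P(X=2) = C(12,2) · p^2 · (1−p)^10
= 66 · 0.1211 · 0.013883 = 0.110963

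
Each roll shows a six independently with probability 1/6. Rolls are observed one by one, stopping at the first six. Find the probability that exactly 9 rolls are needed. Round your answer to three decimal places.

0.039

Geometric (trials to first success), p = 0.166667.
P(Y = 9) = (1−p)^8 · p = 0.23257 · 0.166667 = 0.03876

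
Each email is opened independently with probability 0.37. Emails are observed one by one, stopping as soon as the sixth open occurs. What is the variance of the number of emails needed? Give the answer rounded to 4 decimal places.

Y = total emails until the sixth success; negative binomial with r=6, p=0.37.
Var(Y) = r(1−p)/p² = 6·0.63 / 0.37² = 27.611395

27.6114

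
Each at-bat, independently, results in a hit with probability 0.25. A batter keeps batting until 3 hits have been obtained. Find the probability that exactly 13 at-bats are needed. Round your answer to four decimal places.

0.0581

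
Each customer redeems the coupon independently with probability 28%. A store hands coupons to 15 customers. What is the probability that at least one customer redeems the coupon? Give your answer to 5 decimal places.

P(at least one) = 1 − P(none) = 1 − (1 − 0.28)^15
= 1 − 0.0072442 = 0.9927558

0.99276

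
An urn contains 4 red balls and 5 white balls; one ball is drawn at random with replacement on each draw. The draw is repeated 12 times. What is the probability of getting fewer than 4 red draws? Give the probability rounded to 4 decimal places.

X ~ Binomial(12, 0.444444); P(X ≤ 3) = Σ C(12,k) p^k (1−p)^(12−k) over k:
  k=0: C(12,0)·0.444444^0·0.555556^12 = 0.000864
  k=1: C(12,1)·0.444444^1·0.555556^11 = 0.008299
  k=2: C(12,2)·0.444444^2·0.555556^10 = 0.036514
  k=3: C(12,3)·0.444444^3·0.555556^9 = 0.097369
Total = 0.143046

0.1430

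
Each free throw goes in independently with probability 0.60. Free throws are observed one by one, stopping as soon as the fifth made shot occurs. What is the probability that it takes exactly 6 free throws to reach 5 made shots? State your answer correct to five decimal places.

Y = trial on which the fifth success occurs; negative binomial, r=5, p=0.60.
P(Y=6) = C(5,4) · p^5 · (1−p)^1
= 5 · 0.07776 · 0.4 = 0.1555200

0.15552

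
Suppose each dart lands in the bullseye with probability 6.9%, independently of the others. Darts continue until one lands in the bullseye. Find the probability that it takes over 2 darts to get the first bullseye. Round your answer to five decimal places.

Y = number of darts to the first success; geometric, p = 0.069.
P(Y > 2) = P(first 2 all fail) = (1−p)^2 = 0.8667610

0.86676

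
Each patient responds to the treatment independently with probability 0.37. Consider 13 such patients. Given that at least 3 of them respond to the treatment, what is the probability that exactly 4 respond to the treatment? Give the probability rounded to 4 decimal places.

X ~ Binomial(13, 0.37). Want P(X=4 | X≥3) = P(X=4) / P(X≥3).
P(X=4) = C(13,4)·0.37^4·0.63^9 = 0.209497
P(X≥3) = 1 − 0.002463 − 0.018803 − 0.066259 = 0.912475
Ratio = 0.209497 / 0.912475 = 0.229592

0.2296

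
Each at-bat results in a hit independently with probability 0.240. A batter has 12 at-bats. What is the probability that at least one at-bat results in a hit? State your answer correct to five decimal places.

0.96287

P(at least one) = 1 − P(none) = 1 − (1 − 0.24)^12
= 1 − 0.0371333 = 0.9628667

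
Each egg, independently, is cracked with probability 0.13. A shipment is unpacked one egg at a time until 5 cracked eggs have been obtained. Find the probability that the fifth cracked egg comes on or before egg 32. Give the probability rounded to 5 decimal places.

0.40433

Finishing within 32 eggs ⇔ at least 5 successes in the first 32. With X ~ Binomial(32, 0.13), P(Y ≤ 32) = 1 − P(X ≤ 4).
  k=0: C(32,0)·0.13^0·0.87^32 = 0.0116042
  k=1: C(32,1)·0.13^1·0.87^31 = 0.0554869
  k=2: C(32,2)·0.13^2·0.87^30 = 0.1285127
  k=3: C(32,3)·0.13^3·0.87^29 = 0.1920304
  k=4: C(32,4)·0.13^4·0.87^28 = 0.2080330
1 − 0.5956672 = 0.4043328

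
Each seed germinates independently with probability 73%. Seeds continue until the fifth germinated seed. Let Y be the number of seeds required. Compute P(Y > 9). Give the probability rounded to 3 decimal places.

Needing more than 9 seeds ⇔ fewer than 5 successes in the first 9. With X ~ Binomial(9, 0.73), P(Y > 9) = P(X ≤ 4).
  k=0: C(9,0)·0.73^0·0.27^9 = 0.00001
  k=1: C(9,1)·0.73^1·0.27^8 = 0.00019
  k=2: C(9,2)·0.73^2·0.27^7 = 0.00201
  k=3: C(9,3)·0.73^3·0.27^6 = 0.01266
  k=4: C(9,4)·0.73^4·0.27^5 = 0.05134
P(X ≤ 4) = 0.06620

0.066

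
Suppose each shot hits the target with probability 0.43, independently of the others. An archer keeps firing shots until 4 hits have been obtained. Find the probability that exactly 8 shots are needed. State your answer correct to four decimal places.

Y = trial on which the fourth success occurs; negative binomial, r=4, p=0.43.
P(Y=8) = C(7,3) · p^4 · (1−p)^4
= 35 · 0.034188 · 0.10556 = 0.126311

0.1263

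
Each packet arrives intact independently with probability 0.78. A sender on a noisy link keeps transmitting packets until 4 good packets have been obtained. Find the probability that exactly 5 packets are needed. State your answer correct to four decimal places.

0.3257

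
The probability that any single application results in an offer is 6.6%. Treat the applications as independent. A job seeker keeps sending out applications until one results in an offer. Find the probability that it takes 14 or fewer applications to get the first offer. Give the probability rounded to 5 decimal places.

0.61554

Y = number of applications to the first success; geometric, p = 0.066.
P(Y ≤ 14) = 1 − (1−p)^14 = 1 − 0.3844645 = 0.6155355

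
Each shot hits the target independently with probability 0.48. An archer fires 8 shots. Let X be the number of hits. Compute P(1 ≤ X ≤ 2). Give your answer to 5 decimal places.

X ~ Binomial(8, 0.48); P(1 ≤ X ≤ 2) = Σ C(8,k) p^k (1−p)^(8−k) over k:
  k=1: C(8,1)·0.48^1·0.52^7 = 0.0394780
  k=2: C(8,2)·0.48^2·0.52^6 = 0.1275442
Total = 0.1670221

0.16702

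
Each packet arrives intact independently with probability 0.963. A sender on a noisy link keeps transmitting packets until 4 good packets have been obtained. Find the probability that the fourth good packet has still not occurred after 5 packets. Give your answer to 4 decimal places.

0.0127

Needing more than 5 packets ⇔ fewer than 4 successes in the first 5. With X ~ Binomial(5, 0.963), P(Y > 5) = P(X ≤ 3).
  k=0: C(5,0)·0.963^0·0.037^5 = 0.000000
  k=1: C(5,1)·0.963^1·0.037^4 = 0.000009
  k=2: C(5,2)·0.963^2·0.037^3 = 0.000470
  k=3: C(5,3)·0.963^3·0.037^2 = 0.012226
P(X ≤ 3) = 0.012705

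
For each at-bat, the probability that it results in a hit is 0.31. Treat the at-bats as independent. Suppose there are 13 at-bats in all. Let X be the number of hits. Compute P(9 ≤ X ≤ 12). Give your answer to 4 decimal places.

X ~ Binomial(13, 0.31); P(9 ≤ X ≤ 12) = Σ C(13,k) p^k (1−p)^(13−k) over k:
  k=9: C(13,9)·0.31^9·0.69^4 = 0.004285
  k=10: C(13,10)·0.31^10·0.69^3 = 0.000770
  k=11: C(13,11)·0.31^11·0.69^2 = 0.000094
  k=12: C(13,12)·0.31^12·0.69^1 = 0.000007
Total = 0.005157

0.0052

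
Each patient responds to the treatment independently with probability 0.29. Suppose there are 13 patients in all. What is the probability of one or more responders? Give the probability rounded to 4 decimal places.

0.9883

P(at least one) = 1 − P(none) = 1 − (1 − 0.29)^13
= 1 − 0.011651 = 0.988349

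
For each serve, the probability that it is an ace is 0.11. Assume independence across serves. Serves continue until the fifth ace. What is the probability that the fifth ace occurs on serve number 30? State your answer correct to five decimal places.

Y = trial on which the fifth success occurs; negative binomial, r=5, p=0.11.
P(Y=30) = C(29,4) · p^5 · (1−p)^25
= 23751 · 1.6105e-05 · 0.054294 = 0.0207680

0.02077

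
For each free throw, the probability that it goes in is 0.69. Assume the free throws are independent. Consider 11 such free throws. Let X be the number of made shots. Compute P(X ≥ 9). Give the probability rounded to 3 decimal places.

X ~ Binomial(11, 0.69); P(X ≥ 9) = Σ C(11,k) p^k (1−p)^(11−k) over k:
  k=9: C(11,9)·0.69^9·0.31^2 = 0.18738
  k=10: C(11,10)·0.69^10·0.31^1 = 0.08342
  k=11: C(11,11)·0.69^11·0.31^0 = 0.01688
Total = 0.28768

0.288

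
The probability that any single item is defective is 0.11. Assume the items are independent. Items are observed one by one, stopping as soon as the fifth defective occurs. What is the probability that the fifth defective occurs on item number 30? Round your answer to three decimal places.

0.021

Y = trial on which the fifth success occurs; negative binomial, r=5, p=0.11.
P(Y=30) = C(29,4) · p^5 · (1−p)^25
= 23751 · 1.6105e-05 · 0.054294 = 0.02077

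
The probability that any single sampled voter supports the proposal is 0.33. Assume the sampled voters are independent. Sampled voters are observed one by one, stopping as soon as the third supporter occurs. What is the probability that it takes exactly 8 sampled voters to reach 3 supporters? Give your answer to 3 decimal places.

0.102

Y = trial on which the third success occurs; negative binomial, r=3, p=0.33.
P(Y=8) = C(7,2) · p^3 · (1−p)^5
= 21 · 0.035937 · 0.13501 = 0.10189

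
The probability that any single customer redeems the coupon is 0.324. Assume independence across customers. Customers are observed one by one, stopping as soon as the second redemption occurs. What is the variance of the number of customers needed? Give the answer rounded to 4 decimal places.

12.8791

Y = total customers until the second success; negative binomial with r=2, p=0.324.
Var(Y) = r(1−p)/p² = 2·0.676 / 0.324² = 12.879134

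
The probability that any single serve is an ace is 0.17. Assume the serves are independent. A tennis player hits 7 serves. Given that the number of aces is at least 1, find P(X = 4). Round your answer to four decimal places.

0.0229

X ~ Binomial(7, 0.17). Want P(X=4 | X≥1) = P(X=4) / P(X≥1).
P(X=4) = C(7,4)·0.17^4·0.83^3 = 0.016715
P(X≥1) = 1 − 0.271361 = 0.728639
Ratio = 0.016715 / 0.728639 = 0.022940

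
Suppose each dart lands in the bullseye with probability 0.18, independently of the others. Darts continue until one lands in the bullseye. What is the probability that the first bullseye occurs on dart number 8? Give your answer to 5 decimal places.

Geometric (trials to first success), p = 0.18.
P(Y = 8) = (1−p)^7 · p = 0.24929 · 0.18 = 0.0448714

0.04487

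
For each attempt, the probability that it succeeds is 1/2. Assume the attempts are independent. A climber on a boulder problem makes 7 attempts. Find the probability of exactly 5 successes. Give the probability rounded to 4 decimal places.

0.1641

X ~ Binomial(n=7, p=0.50).
P(X=5) = C(7,5) · p^5 · (1−p)^2
= 21 · 0.03125 · 0.25 = 0.164062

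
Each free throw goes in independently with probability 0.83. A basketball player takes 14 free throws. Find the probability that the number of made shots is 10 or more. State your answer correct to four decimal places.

0.9259

X ~ Binomial(14, 0.83); P(X ≥ 10) = Σ C(14,k) p^k (1−p)^(14−k) over k:
  k=10: C(14,10)·0.83^10·0.17^4 = 0.129721
  k=11: C(14,11)·0.83^11·0.17^3 = 0.230307
  k=12: C(14,12)·0.83^12·0.17^2 = 0.281110
  k=13: C(14,13)·0.83^13·0.17^1 = 0.211151
  k=14: C(14,14)·0.83^14·0.17^0 = 0.073637
Total = 0.925925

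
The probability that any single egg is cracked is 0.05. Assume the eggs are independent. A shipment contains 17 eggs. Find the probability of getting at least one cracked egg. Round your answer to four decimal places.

0.5819

P(at least one) = 1 − P(none) = 1 − (1 − 0.05)^17
= 1 − 0.418120 = 0.581880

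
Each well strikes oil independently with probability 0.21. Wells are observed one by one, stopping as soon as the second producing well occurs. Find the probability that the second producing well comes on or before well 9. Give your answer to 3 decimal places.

Finishing within 9 wells ⇔ at least 2 successes in the first 9. With X ~ Binomial(9, 0.21), P(Y ≤ 9) = 1 − P(X ≤ 1).
  k=0: C(9,0)·0.21^0·0.79^9 = 0.11985
  k=1: C(9,1)·0.21^1·0.79^8 = 0.28673
1 − 0.40659 = 0.59341

0.593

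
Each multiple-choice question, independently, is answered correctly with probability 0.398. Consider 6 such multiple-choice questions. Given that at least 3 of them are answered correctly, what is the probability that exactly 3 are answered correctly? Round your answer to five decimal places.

0.60923

X ~ Binomial(6, 0.398). Want P(X=3 | X≥3) = P(X=3) / P(X≥3).
P(X=3) = C(6,3)·0.398^3·0.602^3 = 0.2750861
P(X≥3) = 1 − 0.0475969 − 0.1888064 − 0.3120638 = 0.4515329
Ratio = 0.2750861 / 0.4515329 = 0.6092273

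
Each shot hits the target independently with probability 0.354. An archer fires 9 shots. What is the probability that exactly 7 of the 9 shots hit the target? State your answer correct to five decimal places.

0.01047

X ~ Binomial(n=9, p=0.354).
P(X=7) = C(9,7) · p^7 · (1−p)^2
= 36 · 0.00069666 · 0.41732 = 0.0104662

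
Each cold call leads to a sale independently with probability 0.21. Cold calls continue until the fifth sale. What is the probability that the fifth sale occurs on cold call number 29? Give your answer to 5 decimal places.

0.02920

Y = trial on which the fifth success occurs; negative binomial, r=5, p=0.21.
P(Y=29) = C(28,4) · p^5 · (1−p)^24
= 20475 · 0.00040841 · 0.0034918 = 0.0291992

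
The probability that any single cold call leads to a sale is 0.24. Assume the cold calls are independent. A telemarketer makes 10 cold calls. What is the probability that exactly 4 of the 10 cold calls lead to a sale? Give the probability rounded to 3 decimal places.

0.134

X ~ Binomial(n=10, p=0.24).
P(X=4) = C(10,4) · p^4 · (1−p)^6
= 210 · 0.0033178 · 0.1927 = 0.13426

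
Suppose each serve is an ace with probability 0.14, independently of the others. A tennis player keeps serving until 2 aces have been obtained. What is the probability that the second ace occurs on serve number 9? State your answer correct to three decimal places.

0.055

Y = trial on which the second success occurs; negative binomial, r=2, p=0.14.
P(Y=9) = C(8,1) · p^2 · (1−p)^7
= 8 · 0.0196 · 0.34793 = 0.05456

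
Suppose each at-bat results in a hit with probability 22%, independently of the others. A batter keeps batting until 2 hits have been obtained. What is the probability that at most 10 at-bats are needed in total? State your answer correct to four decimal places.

0.6815

Finishing within 10 at-bats ⇔ at least 2 successes in the first 10. With X ~ Binomial(10, 0.22), P(Y ≤ 10) = 1 − P(X ≤ 1).
  k=0: C(10,0)·0.22^0·0.78^10 = 0.083358
  k=1: C(10,1)·0.22^1·0.78^9 = 0.235112
1 − 0.318469 = 0.681531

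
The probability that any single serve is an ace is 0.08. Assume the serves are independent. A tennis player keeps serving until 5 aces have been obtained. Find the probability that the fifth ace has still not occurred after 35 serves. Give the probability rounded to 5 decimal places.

Needing more than 35 serves ⇔ fewer than 5 successes in the first 35. With X ~ Binomial(35, 0.08), P(Y > 35) = P(X ≤ 4).
  k=0: C(35,0)·0.08^0·0.92^35 = 0.0540224
  k=1: C(35,1)·0.08^1·0.92^34 = 0.1644160
  k=2: C(35,2)·0.08^2·0.92^33 = 0.2430498
  k=3: C(35,3)·0.08^3·0.92^32 = 0.2324824
  k=4: C(35,4)·0.08^4·0.92^31 = 0.1617269
P(X ≤ 4) = 0.8556975

0.85570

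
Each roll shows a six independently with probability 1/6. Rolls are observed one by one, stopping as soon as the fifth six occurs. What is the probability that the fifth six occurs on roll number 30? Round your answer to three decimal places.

Y = trial on which the fifth success occurs; negative binomial, r=5, p=0.166667.
P(Y=30) = C(29,4) · p^5 · (1−p)^25
= 23751 · 0.0001286 · 0.010483 = 0.03202

0.032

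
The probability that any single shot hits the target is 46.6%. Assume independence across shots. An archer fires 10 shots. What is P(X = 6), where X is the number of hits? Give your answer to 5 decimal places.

X ~ Binomial(n=10, p=0.466).
P(X=6) = C(10,6) · p^6 · (1−p)^4
= 210 · 0.01024 · 0.081314 = 0.1748638

0.17486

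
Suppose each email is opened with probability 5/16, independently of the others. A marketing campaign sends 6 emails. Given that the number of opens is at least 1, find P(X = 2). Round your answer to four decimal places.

0.3659

X ~ Binomial(6, 0.3125). Want P(X=2 | X≥1) = P(X=2) / P(X≥1).
P(X=2) = C(6,2)·0.3125^2·0.6875^4 = 0.327252
P(X≥1) = 1 − 0.105593 = 0.894407
Ratio = 0.327252 / 0.894407 = 0.365887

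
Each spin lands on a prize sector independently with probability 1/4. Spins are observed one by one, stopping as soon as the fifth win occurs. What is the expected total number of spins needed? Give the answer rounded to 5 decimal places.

20.00000

Y = total spins until the fifth success; negative binomial with r=5, p=0.25.
E[Y] = r / p = 5 / 0.25 = 20.0000000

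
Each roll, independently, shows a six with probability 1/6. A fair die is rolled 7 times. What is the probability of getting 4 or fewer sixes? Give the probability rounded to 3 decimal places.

0.998

X ~ Binomial(7, 0.166667); P(X ≤ 4) = Σ C(7,k) p^k (1−p)^(7−k) over k:
  k=0: C(7,0)·0.166667^0·0.833333^7 = 0.27908
  k=1: C(7,1)·0.166667^1·0.833333^6 = 0.39071
  k=2: C(7,2)·0.166667^2·0.833333^5 = 0.23443
  k=3: C(7,3)·0.166667^3·0.833333^4 = 0.07814
  k=4: C(7,4)·0.166667^4·0.833333^3 = 0.01563
Total = 0.99800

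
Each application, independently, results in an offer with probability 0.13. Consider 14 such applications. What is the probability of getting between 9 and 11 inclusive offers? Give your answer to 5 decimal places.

X ~ Binomial(14, 0.13); P(9 ≤ X ≤ 11) = Σ C(14,k) p^k (1−p)^(14−k) over k:
  k=9: C(14,9)·0.13^9·0.87^5 = 0.0000106
  k=10: C(14,10)·0.13^10·0.87^4 = 0.0000008
  k=11: C(14,11)·0.13^11·0.87^3 = 0.0000000
Total = 0.0000114

0.00001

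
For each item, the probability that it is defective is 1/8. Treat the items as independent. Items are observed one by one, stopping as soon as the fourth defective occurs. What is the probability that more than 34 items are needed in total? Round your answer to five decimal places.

Needing more than 34 items ⇔ fewer than 4 successes in the first 34. With X ~ Binomial(34, 0.125), P(Y > 34) = P(X ≤ 3).
  k=0: C(34,0)·0.125^0·0.875^34 = 0.0106727
  k=1: C(34,1)·0.125^1·0.875^33 = 0.0518388
  k=2: C(34,2)·0.125^2·0.875^32 = 0.1221914
  k=3: C(34,3)·0.125^3·0.875^31 = 0.1861964
P(X ≤ 3) = 0.3708992

0.37090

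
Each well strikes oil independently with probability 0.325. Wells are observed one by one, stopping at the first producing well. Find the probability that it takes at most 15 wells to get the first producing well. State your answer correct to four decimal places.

Y = number of wells to the first success; geometric, p = 0.325.
P(Y ≤ 15) = 1 − (1−p)^15 = 1 − 0.002751 = 0.997249

0.9972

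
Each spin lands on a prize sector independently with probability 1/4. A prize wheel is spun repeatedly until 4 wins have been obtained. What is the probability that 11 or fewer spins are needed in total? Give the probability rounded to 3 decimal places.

0.287

Finishing within 11 spins ⇔ at least 4 successes in the first 11. With X ~ Binomial(11, 0.25), P(Y ≤ 11) = 1 − P(X ≤ 3).
  k=0: C(11,0)·0.25^0·0.75^11 = 0.04224
  k=1: C(11,1)·0.25^1·0.75^10 = 0.15486
  k=2: C(11,2)·0.25^2·0.75^9 = 0.25810
  k=3: C(11,3)·0.25^3·0.75^8 = 0.25810
1 − 0.71330 = 0.28670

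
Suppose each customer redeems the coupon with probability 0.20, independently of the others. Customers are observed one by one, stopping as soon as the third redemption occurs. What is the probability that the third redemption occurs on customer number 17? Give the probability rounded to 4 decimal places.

0.0422

Y = trial on which the third success occurs; negative binomial, r=3, p=0.20.
P(Y=17) = C(16,2) · p^3 · (1−p)^14
= 120 · 0.008 · 0.04398 = 0.042221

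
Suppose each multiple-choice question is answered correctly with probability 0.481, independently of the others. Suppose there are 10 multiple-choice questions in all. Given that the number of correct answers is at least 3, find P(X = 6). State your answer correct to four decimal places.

0.2028

X ~ Binomial(10, 0.481). Want P(X=6 | X≥3) = P(X=6) / P(X≥3).
P(X=6) = C(10,6)·0.481^6·0.519^4 = 0.188694
P(X≥3) = 1 − 0.001418 − 0.013142 − 0.054808 = 0.930633
Ratio = 0.188694 / 0.930633 = 0.202759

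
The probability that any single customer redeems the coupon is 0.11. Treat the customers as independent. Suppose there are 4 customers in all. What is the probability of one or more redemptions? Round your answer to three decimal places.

0.373

P(at least one) = 1 − P(none) = 1 − (1 − 0.11)^4
= 1 − 0.62742 = 0.37258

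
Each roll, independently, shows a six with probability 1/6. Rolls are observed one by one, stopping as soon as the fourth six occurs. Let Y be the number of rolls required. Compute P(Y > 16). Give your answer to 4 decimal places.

0.7291

Needing more than 16 rolls ⇔ fewer than 4 successes in the first 16. With X ~ Binomial(16, 0.166667), P(Y > 16) = P(X ≤ 3).
  k=0: C(16,0)·0.166667^0·0.833333^16 = 0.054088
  k=1: C(16,1)·0.166667^1·0.833333^15 = 0.173081
  k=2: C(16,2)·0.166667^2·0.833333^14 = 0.259622
  k=3: C(16,3)·0.166667^3·0.833333^13 = 0.242314
P(X ≤ 3) = 0.729105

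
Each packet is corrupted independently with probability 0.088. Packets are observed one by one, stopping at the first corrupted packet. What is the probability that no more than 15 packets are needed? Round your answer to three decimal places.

Y = number of packets to the first success; geometric, p = 0.088.
P(Y ≤ 15) = 1 − (1−p)^15 = 1 − 0.25114 = 0.74886

0.749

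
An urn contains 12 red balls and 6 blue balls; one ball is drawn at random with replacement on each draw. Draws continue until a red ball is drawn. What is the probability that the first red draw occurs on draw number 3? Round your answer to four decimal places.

Geometric (trials to first success), p = 0.666667.
P(Y = 3) = (1−p)^2 · p = 0.11111 · 0.666667 = 0.074074

0.0741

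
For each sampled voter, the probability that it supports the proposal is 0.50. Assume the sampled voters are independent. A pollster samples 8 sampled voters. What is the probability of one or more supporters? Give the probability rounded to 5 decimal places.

0.99609

P(at least one) = 1 − P(none) = 1 − (1 − 0.50)^8
= 1 − 0.0039062 = 0.9960938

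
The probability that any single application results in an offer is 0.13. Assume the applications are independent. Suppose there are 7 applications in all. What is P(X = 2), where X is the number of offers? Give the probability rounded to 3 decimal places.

0.177

X ~ Binomial(n=7, p=0.13).
P(X=2) = C(7,2) · p^2 · (1−p)^5
= 21 · 0.0169 · 0.49842 = 0.17689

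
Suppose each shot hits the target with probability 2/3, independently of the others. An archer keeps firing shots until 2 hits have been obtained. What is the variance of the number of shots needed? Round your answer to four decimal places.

Y = total shots until the second success; negative binomial with r=2, p=0.666667.
Var(Y) = r(1−p)/p² = 2·0.333333 / 0.666667² = 1.500000

1.5000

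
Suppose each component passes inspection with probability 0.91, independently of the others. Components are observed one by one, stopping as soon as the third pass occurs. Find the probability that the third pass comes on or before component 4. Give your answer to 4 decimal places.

0.9570

Finishing within 4 components ⇔ at least 3 successes in the first 4. With X ~ Binomial(4, 0.91), P(Y ≤ 4) = 1 − P(X ≤ 2).
  k=0: C(4,0)·0.91^0·0.09^4 = 0.000066
  k=1: C(4,1)·0.91^1·0.09^3 = 0.002654
  k=2: C(4,2)·0.91^2·0.09^2 = 0.040246
1 − 0.042965 = 0.957035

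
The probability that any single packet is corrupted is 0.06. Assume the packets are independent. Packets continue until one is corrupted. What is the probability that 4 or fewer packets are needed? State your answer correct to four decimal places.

0.2193

Y = number of packets to the first success; geometric, p = 0.06.
P(Y ≤ 4) = 1 − (1−p)^4 = 1 − 0.780749 = 0.219251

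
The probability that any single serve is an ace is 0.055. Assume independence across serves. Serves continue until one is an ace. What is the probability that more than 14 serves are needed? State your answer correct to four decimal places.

Y = number of serves to the first success; geometric, p = 0.055.
P(Y > 14) = P(first 14 all fail) = (1−p)^14 = 0.452945

0.4529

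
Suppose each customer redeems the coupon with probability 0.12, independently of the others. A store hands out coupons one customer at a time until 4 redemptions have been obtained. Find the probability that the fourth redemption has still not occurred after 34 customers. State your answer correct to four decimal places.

Needing more than 34 customers ⇔ fewer than 4 successes in the first 34. With X ~ Binomial(34, 0.12), P(Y > 34) = P(X ≤ 3).
  k=0: C(34,0)·0.12^0·0.88^34 = 0.012954
  k=1: C(34,1)·0.12^1·0.88^33 = 0.060060
  k=2: C(34,2)·0.12^2·0.88^32 = 0.135136
  k=3: C(34,3)·0.12^3·0.88^31 = 0.196561
P(X ≤ 3) = 0.404712

0.4047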